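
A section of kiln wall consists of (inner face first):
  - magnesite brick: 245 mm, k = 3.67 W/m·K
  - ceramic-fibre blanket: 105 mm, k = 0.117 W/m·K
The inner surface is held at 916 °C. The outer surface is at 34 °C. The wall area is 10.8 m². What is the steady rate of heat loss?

Q ≈ 9880 W

Using the resistance-network approach (series):
R_magnesite brick = L/(kA) = 0.245/(3.67×10.8) = 0.006181 K/W
R_ceramic-fibre blanket = L/(kA) = 0.105/(0.117×10.8) = 0.0831 K/W
R_total = 0.08928 K/W
Q = ΔT / R_total = 882 / 0.08928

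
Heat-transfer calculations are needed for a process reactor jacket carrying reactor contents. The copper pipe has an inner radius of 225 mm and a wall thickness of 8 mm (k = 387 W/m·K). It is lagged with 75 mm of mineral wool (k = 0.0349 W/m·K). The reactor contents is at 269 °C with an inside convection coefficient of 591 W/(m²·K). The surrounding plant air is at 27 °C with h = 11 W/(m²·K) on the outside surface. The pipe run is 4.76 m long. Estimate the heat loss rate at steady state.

Q ≈ 872 W

Radial resistances (cylindrical: R_cond = ln(r_o/r_i)/(2πkL), R_conv = 1/(h·2πrL)):
R_inner film = 1/(h_i·2πr₁L) = 1/(591×2π×0.225×4.76) = 2.514×10^-4 K/W
R_copper pipe wall = ln(233/225)/(2π×387×4.76) = 3.019×10^-6 K/W
R_mineral wool = ln(308/233)/(2π×0.0349×4.76) = 0.2674 K/W
R_outer film = 1/(h_o·2πr_oL) = 1/(11×2π×0.308×4.76) = 0.009869 K/W
R_total = 0.2775 K/W
Q = ΔT/R_total = 242/0.2775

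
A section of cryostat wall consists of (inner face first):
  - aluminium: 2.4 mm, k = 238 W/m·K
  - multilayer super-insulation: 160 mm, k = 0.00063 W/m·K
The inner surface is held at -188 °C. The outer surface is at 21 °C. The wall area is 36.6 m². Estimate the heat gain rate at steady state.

Series thermal resistances:
R_aluminium = L/(kA) = 0.0024/(238×36.6) = 2.755×10^-7 K/W
R_multilayer super-insulation = L/(kA) = 0.16/(0.00063×36.6) = 6.939 K/W
R_total = 6.939 K/W
Q = ΔT / R_total = 209 / 6.939

Q ≈ 30.1 W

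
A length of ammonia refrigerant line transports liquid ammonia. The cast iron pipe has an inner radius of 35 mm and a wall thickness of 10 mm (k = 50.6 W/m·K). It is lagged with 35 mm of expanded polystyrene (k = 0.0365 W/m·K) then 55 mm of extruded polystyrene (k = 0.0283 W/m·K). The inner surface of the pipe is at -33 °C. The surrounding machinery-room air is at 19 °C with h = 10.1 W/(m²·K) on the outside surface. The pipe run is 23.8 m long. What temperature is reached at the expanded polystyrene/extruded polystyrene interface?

For a radial system each layer contributes R = ln(r_out/r_in)/(2πkL); films add R = 1/(hA).
R_cast iron pipe wall = ln(45/35)/(2π×50.6×23.8) = 3.321×10^-5 K/W
R_expanded polystyrene = ln(80/45)/(2π×0.0365×23.8) = 0.1054 K/W
R_extruded polystyrene = ln(135/80)/(2π×0.0283×23.8) = 0.1236 K/W
R_outer film = 1/(h_o·2πr_oL) = 1/(10.1×2π×0.135×23.8) = 0.004904 K/W
R_total = 0.234 K/W
Q = ΔT/R_total = 52/0.234
Q = 222 W
T_interface = T_inner + Q·ΣR(inner→interface) = -33 + 222×0.1054

T ≈ -9.57 °C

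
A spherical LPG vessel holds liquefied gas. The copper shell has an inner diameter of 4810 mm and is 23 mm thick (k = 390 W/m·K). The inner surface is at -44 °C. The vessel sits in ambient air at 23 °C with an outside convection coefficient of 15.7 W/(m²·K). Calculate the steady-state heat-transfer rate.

Q ≈ 77900 W

For a spherical shell R = (1/r₁ − 1/r₂)/(4πk); film R = 1/(h·4πr²). In series:
R_copper shell = (1/2.405 − 1/2.428)/(4π×390) = 8.037×10^-7 K/W
R_outer film = 1/(h·4πr_o²) = 1/(15.7×4π×2.428²) = 8.598×10^-4 K/W
R_total = 8.606×10^-4 K/W
Q = ΔT/R_total = 67/8.606×10^-4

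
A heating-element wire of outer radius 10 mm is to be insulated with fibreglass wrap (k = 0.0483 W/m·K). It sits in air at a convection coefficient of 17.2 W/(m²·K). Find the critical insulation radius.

For a cylinder r_cr = k/h = 0.0483/17.2
r_cr = 2.81 mm; since the bare radius (10 mm) is above r_cr, any added insulation will reduce heat loss.

r_cr ≈ 2.81 mm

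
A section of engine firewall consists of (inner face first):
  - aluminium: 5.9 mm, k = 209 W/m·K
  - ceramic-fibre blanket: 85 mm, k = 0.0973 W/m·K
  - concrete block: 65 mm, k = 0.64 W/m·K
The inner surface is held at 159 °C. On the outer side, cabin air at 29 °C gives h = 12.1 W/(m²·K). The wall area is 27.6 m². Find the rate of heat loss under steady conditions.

Q ≈ 3390 W

Using the resistance-network approach (series):
R_aluminium = L/(kA) = 0.0059/(209×27.6) = 1.023×10^-6 K/W
R_ceramic-fibre blanket = L/(kA) = 0.085/(0.0973×27.6) = 0.03165 K/W
R_concrete block = L/(kA) = 0.065/(0.64×27.6) = 0.00368 K/W
R_outer film = 1/(h_o·A) = 1/(12.1×27.6) = 0.002994 K/W
R_total = 0.03833 K/W
Q = ΔT / R_total = 130 / 0.03833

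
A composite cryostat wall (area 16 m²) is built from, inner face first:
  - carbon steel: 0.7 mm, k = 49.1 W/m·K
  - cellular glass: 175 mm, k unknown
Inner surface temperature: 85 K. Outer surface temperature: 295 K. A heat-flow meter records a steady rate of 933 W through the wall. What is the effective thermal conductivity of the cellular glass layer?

k ≈ 0.0486 W/(m·K)

Using the resistance-network approach (series):
R_carbon steel = L/(kA) = 0.0007/(49.1×16) = 8.91×10^-7 K/W
Sum of known resistances R_other = 8.91×10^-7 K/W
Total R = ΔT/Q = 210/933 = 0.2251 K/W
R_cellular glass = R_total − R_other = 0.2251 K/W
k = L/(R·A) = 0.175/(0.2251×16)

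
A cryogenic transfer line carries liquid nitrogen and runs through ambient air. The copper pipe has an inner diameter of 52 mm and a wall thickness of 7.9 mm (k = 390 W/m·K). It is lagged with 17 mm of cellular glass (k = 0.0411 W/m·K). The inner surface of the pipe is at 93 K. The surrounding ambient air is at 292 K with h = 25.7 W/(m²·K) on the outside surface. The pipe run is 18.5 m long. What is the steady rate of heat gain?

Q ≈ 2170 W

Per-layer cylindrical resistances, series-summed:
R_copper pipe wall = ln(33.9/26)/(2π×390×18.5) = 5.853×10^-6 K/W
R_cellular glass = ln(50.9/33.9)/(2π×0.0411×18.5) = 0.08508 K/W
R_outer film = 1/(h_o·2πr_oL) = 1/(25.7×2π×0.0509×18.5) = 0.006577 K/W
R_total = 0.09166 K/W
Q = ΔT/R_total = 199/0.09166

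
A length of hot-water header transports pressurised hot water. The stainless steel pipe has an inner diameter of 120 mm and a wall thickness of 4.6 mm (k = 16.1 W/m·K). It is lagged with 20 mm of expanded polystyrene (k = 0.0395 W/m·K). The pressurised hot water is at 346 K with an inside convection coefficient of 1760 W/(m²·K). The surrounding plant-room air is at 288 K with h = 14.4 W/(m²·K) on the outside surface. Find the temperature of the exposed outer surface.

Radial resistances (cylindrical: R_cond = ln(r_o/r_i)/(2πkL), R_conv = 1/(h·2πrL)):
R_inner film = 1/(h_i·2πr₁L) = 1/(1760×2π×0.06×1) = 0.001507 K/W
R_stainless steel pipe wall = ln(64.6/60)/(2π×16.1×1) = 7.302×10^-4 K/W
R_expanded polystyrene = ln(84.6/64.6)/(2π×0.0395×1) = 1.087 K/W
R_outer film = 1/(h_o·2πr_oL) = 1/(14.4×2π×0.0846×1) = 0.1306 K/W
R_total = 1.22 K/W
Q = ΔT/R_total = 58/1.22
Q = 47.6 W/m
T_interface = T_inner − Q·ΣR(inner→interface) = 346 − 47.6×1.089

T ≈ 294 K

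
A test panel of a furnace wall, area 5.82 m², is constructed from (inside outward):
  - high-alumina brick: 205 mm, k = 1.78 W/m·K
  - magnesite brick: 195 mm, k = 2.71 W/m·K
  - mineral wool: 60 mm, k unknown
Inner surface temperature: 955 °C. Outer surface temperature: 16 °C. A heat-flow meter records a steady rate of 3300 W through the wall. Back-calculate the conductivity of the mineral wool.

k ≈ 0.0408 W/(m·K)

Thermal resistances in series:
R_high-alumina brick = L/(kA) = 0.205/(1.78×5.82) = 0.01979 K/W
R_magnesite brick = L/(kA) = 0.195/(2.71×5.82) = 0.01236 K/W
Sum of known resistances R_other = 0.03215 K/W
Total R = ΔT/Q = 939/3300 = 0.2845 K/W
R_mineral wool = R_total − R_other = 0.2524 K/W
k = L/(R·A) = 0.06/(0.2524×5.82)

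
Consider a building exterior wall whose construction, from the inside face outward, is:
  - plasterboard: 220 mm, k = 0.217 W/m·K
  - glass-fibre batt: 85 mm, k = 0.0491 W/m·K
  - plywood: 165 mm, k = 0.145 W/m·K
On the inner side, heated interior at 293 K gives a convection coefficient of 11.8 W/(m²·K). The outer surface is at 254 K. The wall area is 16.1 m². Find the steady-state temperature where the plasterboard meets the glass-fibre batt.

T ≈ 282 K

Treating each layer as a thermal resistance in series:
R_inner film = 1/(h_i·A) = 1/(11.8×16.1) = 0.005264 K/W
R_plasterboard = L/(kA) = 0.22/(0.217×16.1) = 0.06297 K/W
R_glass-fibre batt = L/(kA) = 0.085/(0.0491×16.1) = 0.1075 K/W
R_plywood = L/(kA) = 0.165/(0.145×16.1) = 0.07068 K/W
R_total = 0.2464 K/W;  Q = ΔT/R_total = 39/0.2464 = 158.3 W
T_interface = T_inner − Q·ΣR(inner→interface) = 293 − 158×0.06823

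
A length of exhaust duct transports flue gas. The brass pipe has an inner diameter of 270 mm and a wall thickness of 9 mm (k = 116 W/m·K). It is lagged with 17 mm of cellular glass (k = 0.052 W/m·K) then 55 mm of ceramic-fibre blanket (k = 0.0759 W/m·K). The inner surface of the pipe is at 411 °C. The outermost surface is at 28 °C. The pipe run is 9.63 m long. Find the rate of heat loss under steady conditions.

Q ≈ 3850 W

For a radial system each layer contributes R = ln(r_out/r_in)/(2πkL); films add R = 1/(hA).
R_brass pipe wall = ln(144/135)/(2π×116×9.63) = 9.195×10^-6 K/W
R_cellular glass = ln(161/144)/(2π×0.052×9.63) = 0.03547 K/W
R_ceramic-fibre blanket = ln(216/161)/(2π×0.0759×9.63) = 0.06399 K/W
R_total = 0.09947 K/W
Q = ΔT/R_total = 383/0.09947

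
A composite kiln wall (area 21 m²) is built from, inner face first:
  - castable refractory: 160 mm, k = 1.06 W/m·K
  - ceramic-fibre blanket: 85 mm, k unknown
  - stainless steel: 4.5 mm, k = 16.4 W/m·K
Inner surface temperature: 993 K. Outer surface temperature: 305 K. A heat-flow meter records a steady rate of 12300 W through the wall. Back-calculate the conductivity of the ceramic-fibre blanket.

Series thermal resistances:
R_castable refractory = L/(kA) = 0.16/(1.06×21) = 0.007188 K/W
R_stainless steel = L/(kA) = 0.0045/(16.4×21) = 1.307×10^-5 K/W
Sum of known resistances R_other = 0.007201 K/W
Total R = ΔT/Q = 688/12300 = 0.05593 K/W
R_ceramic-fibre blanket = R_total − R_other = 0.04873 K/W
k = L/(R·A) = 0.085/(0.04873×21)

k ≈ 0.0831 W/(m·K)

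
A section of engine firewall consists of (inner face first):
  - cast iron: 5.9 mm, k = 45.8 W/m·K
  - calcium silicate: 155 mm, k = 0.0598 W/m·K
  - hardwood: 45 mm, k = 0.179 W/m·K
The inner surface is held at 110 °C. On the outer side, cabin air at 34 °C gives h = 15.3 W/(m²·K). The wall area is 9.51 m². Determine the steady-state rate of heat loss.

Q ≈ 248 W

Treating each layer as a thermal resistance in series:
R_cast iron = L/(kA) = 0.0059/(45.8×9.51) = 1.355×10^-5 K/W
R_calcium silicate = L/(kA) = 0.155/(0.0598×9.51) = 0.2726 K/W
R_hardwood = L/(kA) = 0.045/(0.179×9.51) = 0.02643 K/W
R_outer film = 1/(h_o·A) = 1/(15.3×9.51) = 0.006873 K/W
R_total = 0.3059 K/W
Q = ΔT / R_total = 76 / 0.3059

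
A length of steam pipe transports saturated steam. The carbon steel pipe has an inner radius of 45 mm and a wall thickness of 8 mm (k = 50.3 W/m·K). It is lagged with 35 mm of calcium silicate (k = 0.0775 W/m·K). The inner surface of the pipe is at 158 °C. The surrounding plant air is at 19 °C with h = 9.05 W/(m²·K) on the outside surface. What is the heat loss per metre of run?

Per-layer cylindrical resistances, series-summed:
R_carbon steel pipe wall = ln(53/45)/(2π×50.3×1) = 5.177×10^-4 K/W
R_calcium silicate = ln(88/53)/(2π×0.0775×1) = 1.041 K/W
R_outer film = 1/(h_o·2πr_oL) = 1/(9.05×2π×0.088×1) = 0.1998 K/W
R_total = 1.242 K/W
Q = ΔT/R_total = 139/1.242

q′ ≈ 112 W/m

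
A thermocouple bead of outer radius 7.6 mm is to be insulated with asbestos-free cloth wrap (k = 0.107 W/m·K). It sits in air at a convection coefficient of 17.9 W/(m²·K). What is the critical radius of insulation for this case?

r_cr ≈ 12 mm

For a sphere r_cr = 2k/h = 2×0.107/17.9
r_cr = 12 mm; since the bare radius (7.6 mm) is below r_cr, adding a thin layer of insulation will *increase* heat loss.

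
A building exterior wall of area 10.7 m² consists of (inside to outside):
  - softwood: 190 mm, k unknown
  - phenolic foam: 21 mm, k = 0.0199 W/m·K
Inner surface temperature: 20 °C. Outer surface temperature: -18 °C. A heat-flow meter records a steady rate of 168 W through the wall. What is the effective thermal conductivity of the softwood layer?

Thermal resistances in series:
R_phenolic foam = L/(kA) = 0.021/(0.0199×10.7) = 0.09862 K/W
Sum of known resistances R_other = 0.09862 K/W
Total R = ΔT/Q = 38/168 = 0.2262 K/W
R_softwood = R_total − R_other = 0.1276 K/W
k = L/(R·A) = 0.19/(0.1276×10.7)

k ≈ 0.139 W/(m·K)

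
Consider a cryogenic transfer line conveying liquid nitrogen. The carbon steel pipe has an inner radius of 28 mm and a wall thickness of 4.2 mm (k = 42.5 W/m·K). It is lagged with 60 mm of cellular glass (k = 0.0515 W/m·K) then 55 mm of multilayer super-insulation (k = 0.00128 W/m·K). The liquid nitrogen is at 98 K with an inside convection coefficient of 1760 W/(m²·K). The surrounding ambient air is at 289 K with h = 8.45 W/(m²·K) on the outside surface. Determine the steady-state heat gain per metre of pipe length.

Radial resistances (cylindrical: R_cond = ln(r_o/r_i)/(2πkL), R_conv = 1/(h·2πrL)):
R_inner film = 1/(h_i·2πr₁L) = 1/(1760×2π×0.028×1) = 0.00323 K/W
R_carbon steel pipe wall = ln(32.2/28)/(2π×42.5×1) = 5.234×10^-4 K/W
R_cellular glass = ln(92.2/32.2)/(2π×0.0515×1) = 3.251 K/W
R_multilayer super-insulation = ln(147.2/92.2)/(2π×0.00128×1) = 58.17 K/W
R_outer film = 1/(h_o·2πr_oL) = 1/(8.45×2π×0.1472×1) = 0.128 K/W
R_total = 61.55 K/W
Q = ΔT/R_total = 191/61.55

q′ ≈ 3.1 W/m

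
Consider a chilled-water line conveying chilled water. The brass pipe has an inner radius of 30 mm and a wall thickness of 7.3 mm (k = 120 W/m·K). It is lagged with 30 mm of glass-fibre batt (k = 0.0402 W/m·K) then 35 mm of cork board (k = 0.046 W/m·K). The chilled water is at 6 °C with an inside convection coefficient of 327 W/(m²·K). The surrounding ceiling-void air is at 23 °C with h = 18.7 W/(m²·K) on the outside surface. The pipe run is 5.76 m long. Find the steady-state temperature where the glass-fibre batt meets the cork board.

T ≈ 16.3 °C

Radial resistances (cylindrical: R_cond = ln(r_o/r_i)/(2πkL), R_conv = 1/(h·2πrL)):
R_inner film = 1/(h_i·2πr₁L) = 1/(327×2π×0.03×5.76) = 0.002817 K/W
R_brass pipe wall = ln(37.3/30)/(2π×120×5.76) = 5.015×10^-5 K/W
R_glass-fibre batt = ln(67.3/37.3)/(2π×0.0402×5.76) = 0.4056 K/W
R_cork board = ln(102.3/67.3)/(2π×0.046×5.76) = 0.2515 K/W
R_outer film = 1/(h_o·2πr_oL) = 1/(18.7×2π×0.1023×5.76) = 0.01444 K/W
R_total = 0.6745 K/W
Q = ΔT/R_total = 17/0.6745
Q = 25.2 W
T_interface = T_inner + Q·ΣR(inner→interface) = 6 + 25.2×0.4085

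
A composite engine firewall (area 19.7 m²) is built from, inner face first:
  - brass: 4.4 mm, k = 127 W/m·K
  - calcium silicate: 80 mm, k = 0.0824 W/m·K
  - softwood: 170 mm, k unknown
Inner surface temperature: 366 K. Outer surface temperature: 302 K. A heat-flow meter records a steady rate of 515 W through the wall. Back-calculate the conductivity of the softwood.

k ≈ 0.115 W/(m·K)

Using the resistance-network approach (series):
R_brass = L/(kA) = 0.0044/(127×19.7) = 1.759×10^-6 K/W
R_calcium silicate = L/(kA) = 0.08/(0.0824×19.7) = 0.04928 K/W
Sum of known resistances R_other = 0.04928 K/W
Total R = ΔT/Q = 64/515 = 0.1243 K/W
R_softwood = R_total − R_other = 0.07499 K/W
k = L/(R·A) = 0.17/(0.07499×19.7)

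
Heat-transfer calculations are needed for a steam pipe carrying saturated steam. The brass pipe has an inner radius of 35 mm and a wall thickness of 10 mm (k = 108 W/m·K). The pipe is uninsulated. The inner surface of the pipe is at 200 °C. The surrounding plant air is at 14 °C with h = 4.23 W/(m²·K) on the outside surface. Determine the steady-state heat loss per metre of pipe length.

q′ ≈ 222 W/m

Treating each annulus and film as a series resistance:
R_brass pipe wall = ln(45/35)/(2π×108×1) = 3.704×10^-4 K/W
R_outer film = 1/(h_o·2πr_oL) = 1/(4.23×2π×0.045×1) = 0.8361 K/W
R_total = 0.8365 K/W
Q = ΔT/R_total = 186/0.8365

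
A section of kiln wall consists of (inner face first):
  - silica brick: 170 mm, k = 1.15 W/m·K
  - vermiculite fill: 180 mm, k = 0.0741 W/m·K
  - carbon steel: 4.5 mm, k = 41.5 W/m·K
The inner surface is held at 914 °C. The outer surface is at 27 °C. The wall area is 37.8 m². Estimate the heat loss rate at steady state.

Q ≈ 13000 W

Using the resistance-network approach (series):
R_silica brick = L/(kA) = 0.17/(1.15×37.8) = 0.003911 K/W
R_vermiculite fill = L/(kA) = 0.18/(0.0741×37.8) = 0.06426 K/W
R_carbon steel = L/(kA) = 0.0045/(41.5×37.8) = 2.869×10^-6 K/W
R_total = 0.06818 K/W
Q = ΔT / R_total = 887 / 0.06818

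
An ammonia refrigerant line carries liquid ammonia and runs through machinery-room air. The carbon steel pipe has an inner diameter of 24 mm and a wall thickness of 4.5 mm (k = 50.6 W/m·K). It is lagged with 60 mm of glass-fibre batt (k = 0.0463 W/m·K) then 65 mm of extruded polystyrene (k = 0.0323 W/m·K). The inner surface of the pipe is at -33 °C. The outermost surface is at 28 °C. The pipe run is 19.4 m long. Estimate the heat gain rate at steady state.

Radial resistances (cylindrical: R_cond = ln(r_o/r_i)/(2πkL), R_conv = 1/(h·2πrL)):
R_carbon steel pipe wall = ln(16.5/12)/(2π×50.6×19.4) = 5.163×10^-5 K/W
R_glass-fibre batt = ln(76.5/16.5)/(2π×0.0463×19.4) = 0.2718 K/W
R_extruded polystyrene = ln(141.5/76.5)/(2π×0.0323×19.4) = 0.1562 K/W
R_total = 0.4281 K/W
Q = ΔT/R_total = 61/0.4281

Q ≈ 143 W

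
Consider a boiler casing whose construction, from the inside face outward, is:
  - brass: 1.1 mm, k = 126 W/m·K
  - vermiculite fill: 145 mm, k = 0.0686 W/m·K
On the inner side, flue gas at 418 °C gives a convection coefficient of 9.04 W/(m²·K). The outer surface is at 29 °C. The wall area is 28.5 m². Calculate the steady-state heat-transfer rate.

Series thermal resistances:
R_inner film = 1/(h_i·A) = 1/(9.04×28.5) = 0.003881 K/W
R_brass = L/(kA) = 0.0011/(126×28.5) = 3.063×10^-7 K/W
R_vermiculite fill = L/(kA) = 0.145/(0.0686×28.5) = 0.07417 K/W
R_total = 0.07805 K/W
Q = ΔT / R_total = 389 / 0.07805

Q ≈ 4980 W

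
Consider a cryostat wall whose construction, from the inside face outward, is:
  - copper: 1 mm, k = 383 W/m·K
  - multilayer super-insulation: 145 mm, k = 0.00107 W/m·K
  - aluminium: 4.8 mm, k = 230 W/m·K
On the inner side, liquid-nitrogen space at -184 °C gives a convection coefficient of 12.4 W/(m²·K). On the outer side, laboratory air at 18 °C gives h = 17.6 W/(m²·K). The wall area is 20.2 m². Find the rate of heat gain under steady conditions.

Q ≈ 30.1 W

Model the wall as resistances in series:
R_inner film = 1/(h_i·A) = 1/(12.4×20.2) = 0.003992 K/W
R_copper = L/(kA) = 0.001/(383×20.2) = 1.293×10^-7 K/W
R_multilayer super-insulation = L/(kA) = 0.145/(0.00107×20.2) = 6.709 K/W
R_aluminium = L/(kA) = 0.0048/(230×20.2) = 1.033×10^-6 K/W
R_outer film = 1/(h_o·A) = 1/(17.6×20.2) = 0.002813 K/W
R_total = 6.715 K/W
Q = ΔT / R_total = 202 / 6.715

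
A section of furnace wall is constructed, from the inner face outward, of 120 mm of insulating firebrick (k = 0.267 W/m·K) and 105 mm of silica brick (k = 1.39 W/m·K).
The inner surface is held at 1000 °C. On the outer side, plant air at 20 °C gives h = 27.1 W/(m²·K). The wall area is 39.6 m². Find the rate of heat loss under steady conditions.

Q ≈ 69100 W

Thermal resistances in series:
R_insulating firebrick = L/(kA) = 0.12/(0.267×39.6) = 0.01135 K/W
R_silica brick = L/(kA) = 0.105/(1.39×39.6) = 0.001908 K/W
R_outer film = 1/(h_o·A) = 1/(27.1×39.6) = 9.318×10^-4 K/W
R_total = 0.01419 K/W
Q = ΔT / R_total = 980 / 0.01419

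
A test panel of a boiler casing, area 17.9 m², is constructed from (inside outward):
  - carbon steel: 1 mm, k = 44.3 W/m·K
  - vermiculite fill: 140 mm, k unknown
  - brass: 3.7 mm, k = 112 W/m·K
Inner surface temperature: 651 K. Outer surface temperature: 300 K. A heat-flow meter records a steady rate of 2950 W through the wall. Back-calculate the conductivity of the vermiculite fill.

Using the resistance-network approach (series):
R_carbon steel = L/(kA) = 0.001/(44.3×17.9) = 1.261×10^-6 K/W
R_brass = L/(kA) = 0.0037/(112×17.9) = 1.846×10^-6 K/W
Sum of known resistances R_other = 3.107×10^-6 K/W
Total R = ΔT/Q = 351/2950 = 0.119 K/W
R_vermiculite fill = R_total − R_other = 0.119 K/W
k = L/(R·A) = 0.14/(0.119×17.9)

k ≈ 0.0657 W/(m·K)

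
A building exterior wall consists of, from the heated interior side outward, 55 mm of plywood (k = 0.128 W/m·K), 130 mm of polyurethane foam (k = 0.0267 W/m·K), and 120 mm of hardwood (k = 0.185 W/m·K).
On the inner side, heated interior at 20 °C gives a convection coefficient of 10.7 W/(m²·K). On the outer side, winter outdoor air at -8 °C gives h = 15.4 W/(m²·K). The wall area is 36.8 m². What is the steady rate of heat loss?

Q ≈ 169 W

Model the wall as resistances in series:
R_inner film = 1/(h_i·A) = 1/(10.7×36.8) = 0.00254 K/W
R_plywood = L/(kA) = 0.055/(0.128×36.8) = 0.01168 K/W
R_polyurethane foam = L/(kA) = 0.13/(0.0267×36.8) = 0.1323 K/W
R_hardwood = L/(kA) = 0.12/(0.185×36.8) = 0.01763 K/W
R_outer film = 1/(h_o·A) = 1/(15.4×36.8) = 0.001765 K/W
R_total = 0.1659 K/W
Q = ΔT / R_total = 28 / 0.1659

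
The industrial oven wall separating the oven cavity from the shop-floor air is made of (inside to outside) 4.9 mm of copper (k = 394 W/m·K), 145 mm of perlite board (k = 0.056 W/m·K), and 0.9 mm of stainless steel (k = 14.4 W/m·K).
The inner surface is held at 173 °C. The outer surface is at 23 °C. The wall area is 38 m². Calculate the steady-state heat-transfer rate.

Using the resistance-network approach (series):
R_copper = L/(kA) = 0.0049/(394×38) = 3.273×10^-7 K/W
R_perlite board = L/(kA) = 0.145/(0.056×38) = 0.06814 K/W
R_stainless steel = L/(kA) = 0.0009/(14.4×38) = 1.645×10^-6 K/W
R_total = 0.06814 K/W
Q = ΔT / R_total = 150 / 0.06814

Q ≈ 2200 W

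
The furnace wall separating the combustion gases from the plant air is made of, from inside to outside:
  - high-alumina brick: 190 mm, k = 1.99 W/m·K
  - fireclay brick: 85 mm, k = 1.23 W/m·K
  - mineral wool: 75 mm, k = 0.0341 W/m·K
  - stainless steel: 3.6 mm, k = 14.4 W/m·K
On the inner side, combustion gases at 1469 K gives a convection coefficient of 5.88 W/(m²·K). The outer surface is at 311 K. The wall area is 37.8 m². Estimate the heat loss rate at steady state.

Thermal resistances in series:
R_inner film = 1/(h_i·A) = 1/(5.88×37.8) = 0.004499 K/W
R_high-alumina brick = L/(kA) = 0.19/(1.99×37.8) = 0.002526 K/W
R_fireclay brick = L/(kA) = 0.085/(1.23×37.8) = 0.001828 K/W
R_mineral wool = L/(kA) = 0.075/(0.0341×37.8) = 0.05819 K/W
R_stainless steel = L/(kA) = 0.0036/(14.4×37.8) = 6.614×10^-6 K/W
R_total = 0.06705 K/W
Q = ΔT / R_total = 1158 / 0.06705

Q ≈ 17300 W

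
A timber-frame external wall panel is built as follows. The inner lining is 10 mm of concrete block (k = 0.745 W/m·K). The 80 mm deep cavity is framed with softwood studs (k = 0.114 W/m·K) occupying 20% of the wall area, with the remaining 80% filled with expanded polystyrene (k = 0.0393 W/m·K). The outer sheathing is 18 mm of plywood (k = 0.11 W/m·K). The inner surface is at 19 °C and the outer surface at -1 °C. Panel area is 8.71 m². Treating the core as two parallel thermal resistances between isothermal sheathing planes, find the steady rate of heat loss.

Q ≈ 105 W

Sheathing layers in series; stud and cavity paths in parallel between them.
R_inner = 0.01/(0.745×8.71) = 0.001541 K/W
R_stud  = 0.08/(0.114×0.2×8.71) = 0.4028 K/W
R_cav   = 0.08/(0.0393×0.8×8.71) = 0.2921 K/W
1/R_core = 1/R_stud + 1/R_cav → R_core = 0.1693 K/W
R_outer = 0.018/(0.11×8.71) = 0.01879 K/W
R_total = 0.1897 K/W
Q = ΔT/R_total = 20/0.1897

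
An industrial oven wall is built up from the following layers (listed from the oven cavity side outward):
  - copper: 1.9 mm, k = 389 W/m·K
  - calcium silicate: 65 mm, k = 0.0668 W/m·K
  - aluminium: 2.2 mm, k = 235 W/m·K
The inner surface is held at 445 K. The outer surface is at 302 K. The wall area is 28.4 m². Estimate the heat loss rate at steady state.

Q ≈ 4170 W

Model the wall as resistances in series:
R_copper = L/(kA) = 0.0019/(389×28.4) = 1.72×10^-7 K/W
R_calcium silicate = L/(kA) = 0.065/(0.0668×28.4) = 0.03426 K/W
R_aluminium = L/(kA) = 0.0022/(235×28.4) = 3.296×10^-7 K/W
R_total = 0.03426 K/W
Q = ΔT / R_total = 143 / 0.03426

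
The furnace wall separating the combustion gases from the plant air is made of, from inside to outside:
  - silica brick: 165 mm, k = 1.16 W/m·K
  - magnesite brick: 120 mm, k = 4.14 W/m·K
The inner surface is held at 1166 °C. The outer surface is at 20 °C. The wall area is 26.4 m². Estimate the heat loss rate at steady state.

Q ≈ 177000 W

Thermal resistances in series:
R_silica brick = L/(kA) = 0.165/(1.16×26.4) = 0.005388 K/W
R_magnesite brick = L/(kA) = 0.12/(4.14×26.4) = 0.001098 K/W
R_total = 0.006486 K/W
Q = ΔT / R_total = 1146 / 0.006486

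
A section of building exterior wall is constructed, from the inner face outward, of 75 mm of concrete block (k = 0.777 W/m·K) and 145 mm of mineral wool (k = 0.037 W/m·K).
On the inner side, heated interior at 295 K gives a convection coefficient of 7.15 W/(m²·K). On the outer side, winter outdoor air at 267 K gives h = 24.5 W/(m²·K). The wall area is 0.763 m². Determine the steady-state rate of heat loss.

Thermal resistances in series:
R_inner film = 1/(h_i·A) = 1/(7.15×0.763) = 0.1833 K/W
R_concrete block = L/(kA) = 0.075/(0.777×0.763) = 0.1265 K/W
R_mineral wool = L/(kA) = 0.145/(0.037×0.763) = 5.136 K/W
R_outer film = 1/(h_o·A) = 1/(24.5×0.763) = 0.05349 K/W
R_total = 5.5 K/W
Q = ΔT / R_total = 28 / 5.5

Q ≈ 5.09 W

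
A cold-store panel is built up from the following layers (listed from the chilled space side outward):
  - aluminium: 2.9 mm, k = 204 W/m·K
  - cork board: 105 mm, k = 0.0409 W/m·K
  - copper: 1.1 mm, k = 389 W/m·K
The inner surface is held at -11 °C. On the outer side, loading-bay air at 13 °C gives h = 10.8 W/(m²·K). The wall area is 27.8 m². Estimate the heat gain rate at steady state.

Treating each layer as a thermal resistance in series:
R_aluminium = L/(kA) = 0.0029/(204×27.8) = 5.114×10^-7 K/W
R_cork board = L/(kA) = 0.105/(0.0409×27.8) = 0.09235 K/W
R_copper = L/(kA) = 0.0011/(389×27.8) = 1.017×10^-7 K/W
R_outer film = 1/(h_o·A) = 1/(10.8×27.8) = 0.003331 K/W
R_total = 0.09568 K/W
Q = ΔT / R_total = 24 / 0.09568

Q ≈ 251 W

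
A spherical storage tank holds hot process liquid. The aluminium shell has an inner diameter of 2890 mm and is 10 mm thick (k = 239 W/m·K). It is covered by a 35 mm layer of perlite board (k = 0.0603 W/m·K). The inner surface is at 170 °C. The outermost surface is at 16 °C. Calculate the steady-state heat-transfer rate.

For a spherical shell R = (1/r₁ − 1/r₂)/(4πk); film R = 1/(h·4πr²). In series:
R_aluminium shell = (1/1.445 − 1/1.455)/(4π×239) = 1.584×10^-6 K/W
R_perlite board = (1/1.455 − 1/1.49)/(4π×0.0603) = 0.02131 K/W
R_total = 0.02131 K/W
Q = ΔT/R_total = 154/0.02131

Q ≈ 7230 W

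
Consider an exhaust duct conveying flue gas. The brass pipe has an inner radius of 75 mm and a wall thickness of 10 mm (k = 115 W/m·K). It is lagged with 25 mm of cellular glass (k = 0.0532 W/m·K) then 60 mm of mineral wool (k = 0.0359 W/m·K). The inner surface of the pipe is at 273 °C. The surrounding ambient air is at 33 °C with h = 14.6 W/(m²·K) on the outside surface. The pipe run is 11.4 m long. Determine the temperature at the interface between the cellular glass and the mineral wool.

T ≈ 206 °C

Radial resistances (cylindrical: R_cond = ln(r_o/r_i)/(2πkL), R_conv = 1/(h·2πrL)):
R_brass pipe wall = ln(85/75)/(2π×115×11.4) = 1.519×10^-5 K/W
R_cellular glass = ln(110/85)/(2π×0.0532×11.4) = 0.06766 K/W
R_mineral wool = ln(170/110)/(2π×0.0359×11.4) = 0.1693 K/W
R_outer film = 1/(h_o·2πr_oL) = 1/(14.6×2π×0.17×11.4) = 0.005625 K/W
R_total = 0.2426 K/W
Q = ΔT/R_total = 240/0.2426
Q = 989 W
T_interface = T_inner − Q·ΣR(inner→interface) = 273 − 989×0.06768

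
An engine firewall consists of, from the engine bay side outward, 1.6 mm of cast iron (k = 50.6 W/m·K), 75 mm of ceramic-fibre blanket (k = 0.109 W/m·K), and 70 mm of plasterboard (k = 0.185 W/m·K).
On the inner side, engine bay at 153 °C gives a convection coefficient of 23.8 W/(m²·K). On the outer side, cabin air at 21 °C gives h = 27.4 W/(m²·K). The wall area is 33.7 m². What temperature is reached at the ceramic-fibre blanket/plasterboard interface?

T ≈ 68.8 °C

Thermal resistances in series:
R_inner film = 1/(h_i·A) = 1/(23.8×33.7) = 0.001247 K/W
R_cast iron = L/(kA) = 0.0016/(50.6×33.7) = 9.383×10^-7 K/W
R_ceramic-fibre blanket = L/(kA) = 0.075/(0.109×33.7) = 0.02042 K/W
R_plasterboard = L/(kA) = 0.07/(0.185×33.7) = 0.01123 K/W
R_outer film = 1/(h_o·A) = 1/(27.4×33.7) = 0.001083 K/W
R_total = 0.03398 K/W;  Q = ΔT/R_total = 132/0.03398 = 3885 W
T_interface = T_inner − Q·ΣR(inner→interface) = 153 − 3890×0.02167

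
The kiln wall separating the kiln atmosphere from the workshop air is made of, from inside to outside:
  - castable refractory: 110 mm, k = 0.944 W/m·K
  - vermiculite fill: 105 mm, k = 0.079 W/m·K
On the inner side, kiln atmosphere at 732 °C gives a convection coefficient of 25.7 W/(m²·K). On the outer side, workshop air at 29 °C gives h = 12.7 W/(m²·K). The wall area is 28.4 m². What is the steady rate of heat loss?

Series thermal resistances:
R_inner film = 1/(h_i·A) = 1/(25.7×28.4) = 0.00137 K/W
R_castable refractory = L/(kA) = 0.11/(0.944×28.4) = 0.004103 K/W
R_vermiculite fill = L/(kA) = 0.105/(0.079×28.4) = 0.0468 K/W
R_outer film = 1/(h_o·A) = 1/(12.7×28.4) = 0.002773 K/W
R_total = 0.05505 K/W
Q = ΔT / R_total = 703 / 0.05505

Q ≈ 12800 W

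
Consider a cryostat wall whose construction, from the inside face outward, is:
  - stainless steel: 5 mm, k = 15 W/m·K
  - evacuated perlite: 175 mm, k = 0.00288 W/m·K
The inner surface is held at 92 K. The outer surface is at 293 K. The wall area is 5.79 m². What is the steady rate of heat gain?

Treating each layer as a thermal resistance in series:
R_stainless steel = L/(kA) = 0.005/(15×5.79) = 5.757×10^-5 K/W
R_evacuated perlite = L/(kA) = 0.175/(0.00288×5.79) = 10.49 K/W
R_total = 10.49 K/W
Q = ΔT / R_total = 201 / 10.49

Q ≈ 19.2 W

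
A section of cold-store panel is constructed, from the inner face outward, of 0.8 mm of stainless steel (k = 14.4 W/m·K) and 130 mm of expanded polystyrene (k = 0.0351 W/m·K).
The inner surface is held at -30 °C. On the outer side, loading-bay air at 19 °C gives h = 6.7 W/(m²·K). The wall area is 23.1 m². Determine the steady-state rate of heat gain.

Using the resistance-network approach (series):
R_stainless steel = L/(kA) = 0.0008/(14.4×23.1) = 2.405×10^-6 K/W
R_expanded polystyrene = L/(kA) = 0.13/(0.0351×23.1) = 0.1603 K/W
R_outer film = 1/(h_o·A) = 1/(6.7×23.1) = 0.006461 K/W
R_total = 0.1668 K/W
Q = ΔT / R_total = 49 / 0.1668

Q ≈ 294 W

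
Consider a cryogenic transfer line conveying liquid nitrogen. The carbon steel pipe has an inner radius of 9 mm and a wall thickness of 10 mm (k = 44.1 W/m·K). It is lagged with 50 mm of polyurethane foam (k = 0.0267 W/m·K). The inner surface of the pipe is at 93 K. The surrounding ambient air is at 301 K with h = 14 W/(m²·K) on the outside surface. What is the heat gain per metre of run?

Per-layer cylindrical resistances, series-summed:
R_carbon steel pipe wall = ln(19/9)/(2π×44.1×1) = 0.002697 K/W
R_polyurethane foam = ln(69/19)/(2π×0.0267×1) = 7.688 K/W
R_outer film = 1/(h_o·2πr_oL) = 1/(14×2π×0.069×1) = 0.1648 K/W
R_total = 7.855 K/W
Q = ΔT/R_total = 208/7.855

q′ ≈ 26.5 W/m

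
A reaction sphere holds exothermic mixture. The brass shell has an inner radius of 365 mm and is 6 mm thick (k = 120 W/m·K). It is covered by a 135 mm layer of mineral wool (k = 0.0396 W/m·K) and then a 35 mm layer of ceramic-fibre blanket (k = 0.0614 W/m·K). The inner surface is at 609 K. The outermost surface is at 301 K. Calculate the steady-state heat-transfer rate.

For a spherical shell R = (1/r₁ − 1/r₂)/(4πk); film R = 1/(h·4πr²). In series:
R_brass shell = (1/0.365 − 1/0.371)/(4π×120) = 2.938×10^-5 K/W
R_mineral wool = (1/0.371 − 1/0.506)/(4π×0.0396) = 1.445 K/W
R_ceramic-fibre blanket = (1/0.506 − 1/0.541)/(4π×0.0614) = 0.1657 K/W
R_total = 1.611 K/W
Q = ΔT/R_total = 308/1.611

Q ≈ 191 W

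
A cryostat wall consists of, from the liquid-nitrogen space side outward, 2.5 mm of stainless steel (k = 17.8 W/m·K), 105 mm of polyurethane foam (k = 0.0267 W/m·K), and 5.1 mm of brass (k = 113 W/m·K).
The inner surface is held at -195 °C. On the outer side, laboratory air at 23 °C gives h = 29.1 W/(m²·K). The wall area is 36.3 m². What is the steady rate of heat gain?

Q ≈ 1990 W

Model the wall as resistances in series:
R_stainless steel = L/(kA) = 0.0025/(17.8×36.3) = 3.869×10^-6 K/W
R_polyurethane foam = L/(kA) = 0.105/(0.0267×36.3) = 0.1083 K/W
R_brass = L/(kA) = 0.0051/(113×36.3) = 1.243×10^-6 K/W
R_outer film = 1/(h_o·A) = 1/(29.1×36.3) = 9.467×10^-4 K/W
R_total = 0.1093 K/W
Q = ΔT / R_total = 218 / 0.1093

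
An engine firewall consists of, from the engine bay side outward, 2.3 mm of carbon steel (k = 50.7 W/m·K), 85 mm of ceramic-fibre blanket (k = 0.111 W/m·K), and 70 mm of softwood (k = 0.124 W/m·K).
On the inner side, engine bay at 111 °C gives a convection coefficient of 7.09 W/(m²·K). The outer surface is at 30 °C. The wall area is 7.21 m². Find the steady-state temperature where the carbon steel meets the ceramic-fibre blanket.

Treating each layer as a thermal resistance in series:
R_inner film = 1/(h_i·A) = 1/(7.09×7.21) = 0.01956 K/W
R_carbon steel = L/(kA) = 0.0023/(50.7×7.21) = 6.292×10^-6 K/W
R_ceramic-fibre blanket = L/(kA) = 0.085/(0.111×7.21) = 0.1062 K/W
R_softwood = L/(kA) = 0.07/(0.124×7.21) = 0.0783 K/W
R_total = 0.2041 K/W;  Q = ΔT/R_total = 81/0.2041 = 396.9 W
T_interface = T_inner − Q·ΣR(inner→interface) = 111 − 397×0.01957

T ≈ 103 °C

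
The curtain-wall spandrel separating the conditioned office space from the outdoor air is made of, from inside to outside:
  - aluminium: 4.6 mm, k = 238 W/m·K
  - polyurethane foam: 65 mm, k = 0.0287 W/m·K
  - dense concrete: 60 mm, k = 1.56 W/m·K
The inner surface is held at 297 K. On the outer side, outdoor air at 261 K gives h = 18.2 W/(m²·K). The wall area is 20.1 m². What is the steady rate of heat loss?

Q ≈ 307 W

Model the wall as resistances in series:
R_aluminium = L/(kA) = 0.0046/(238×20.1) = 9.616×10^-7 K/W
R_polyurethane foam = L/(kA) = 0.065/(0.0287×20.1) = 0.1127 K/W
R_dense concrete = L/(kA) = 0.06/(1.56×20.1) = 0.001914 K/W
R_outer film = 1/(h_o·A) = 1/(18.2×20.1) = 0.002734 K/W
R_total = 0.1173 K/W
Q = ΔT / R_total = 36 / 0.1173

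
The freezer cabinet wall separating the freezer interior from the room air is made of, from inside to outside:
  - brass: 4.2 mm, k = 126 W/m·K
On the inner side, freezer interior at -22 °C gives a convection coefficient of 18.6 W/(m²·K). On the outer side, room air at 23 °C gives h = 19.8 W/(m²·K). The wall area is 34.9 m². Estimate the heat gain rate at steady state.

Q ≈ 15100 W

Treating each layer as a thermal resistance in series:
R_inner film = 1/(h_i·A) = 1/(18.6×34.9) = 0.00154 K/W
R_brass = L/(kA) = 0.0042/(126×34.9) = 9.551×10^-7 K/W
R_outer film = 1/(h_o·A) = 1/(19.8×34.9) = 0.001447 K/W
R_total = 0.002989 K/W
Q = ΔT / R_total = 45 / 0.002989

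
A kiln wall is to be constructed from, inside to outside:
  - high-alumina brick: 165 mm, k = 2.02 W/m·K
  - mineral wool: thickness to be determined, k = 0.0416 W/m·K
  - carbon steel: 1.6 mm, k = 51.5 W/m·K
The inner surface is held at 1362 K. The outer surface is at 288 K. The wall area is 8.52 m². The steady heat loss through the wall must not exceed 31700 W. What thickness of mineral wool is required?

Model the wall as resistances in series:
R_high-alumina brick = L/(kA) = 0.165/(2.02×8.52) = 0.009587 K/W
R_carbon steel = L/(kA) = 0.0016/(51.5×8.52) = 3.646×10^-6 K/W
Sum of the known resistances R_other = 0.009591 K/W
Required total resistance R_tot = ΔT/Q_allow = 1074/31700 = 0.03388 K/W
R_mineral wool = R_tot − R_other = 0.02429 K/W
L = R·k·A = 0.02429×0.0416×8.52

L ≈ 8.61 mm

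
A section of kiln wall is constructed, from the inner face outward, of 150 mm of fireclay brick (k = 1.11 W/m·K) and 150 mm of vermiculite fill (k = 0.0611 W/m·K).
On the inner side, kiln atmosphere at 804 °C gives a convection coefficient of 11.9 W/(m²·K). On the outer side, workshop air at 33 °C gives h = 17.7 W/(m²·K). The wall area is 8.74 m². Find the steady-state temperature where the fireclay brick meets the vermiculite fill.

T ≈ 742 °C

Treating each layer as a thermal resistance in series:
R_inner film = 1/(h_i·A) = 1/(11.9×8.74) = 0.009615 K/W
R_fireclay brick = L/(kA) = 0.15/(1.11×8.74) = 0.01546 K/W
R_vermiculite fill = L/(kA) = 0.15/(0.0611×8.74) = 0.2809 K/W
R_outer film = 1/(h_o·A) = 1/(17.7×8.74) = 0.006464 K/W
R_total = 0.3124 K/W;  Q = ΔT/R_total = 771/0.3124 = 2468 W
T_interface = T_inner − Q·ΣR(inner→interface) = 804 − 2470×0.02508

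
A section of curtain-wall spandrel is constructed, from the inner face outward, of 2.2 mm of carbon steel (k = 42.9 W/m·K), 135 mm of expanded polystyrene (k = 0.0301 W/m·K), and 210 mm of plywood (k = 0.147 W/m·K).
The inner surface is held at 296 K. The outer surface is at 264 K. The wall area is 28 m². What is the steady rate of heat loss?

Treating each layer as a thermal resistance in series:
R_carbon steel = L/(kA) = 0.0022/(42.9×28) = 1.832×10^-6 K/W
R_expanded polystyrene = L/(kA) = 0.135/(0.0301×28) = 0.1602 K/W
R_plywood = L/(kA) = 0.21/(0.147×28) = 0.05102 K/W
R_total = 0.2112 K/W
Q = ΔT / R_total = 32 / 0.2112

Q ≈ 152 W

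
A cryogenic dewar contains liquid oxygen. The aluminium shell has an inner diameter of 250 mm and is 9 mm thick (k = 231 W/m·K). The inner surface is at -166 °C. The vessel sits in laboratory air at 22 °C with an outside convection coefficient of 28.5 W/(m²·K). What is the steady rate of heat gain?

Q ≈ 1210 W

Each spherical layer contributes R = (1/r_i − 1/r_o)/(4πk):
R_aluminium shell = (1/0.125 − 1/0.134)/(4π×231) = 1.851×10^-4 K/W
R_outer film = 1/(h·4πr_o²) = 1/(28.5×4π×0.134²) = 0.1555 K/W
R_total = 0.1557 K/W
Q = ΔT/R_total = 188/0.1557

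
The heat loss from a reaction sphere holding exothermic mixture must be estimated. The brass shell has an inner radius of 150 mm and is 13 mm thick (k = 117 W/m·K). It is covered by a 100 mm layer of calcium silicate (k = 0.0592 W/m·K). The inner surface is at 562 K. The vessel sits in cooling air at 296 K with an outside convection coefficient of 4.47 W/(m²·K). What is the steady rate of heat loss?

Radial (spherical) resistances in series:
R_brass shell = (1/0.15 − 1/0.163)/(4π×117) = 3.616×10^-4 K/W
R_calcium silicate = (1/0.163 − 1/0.263)/(4π×0.0592) = 3.136 K/W
R_outer film = 1/(h·4πr_o²) = 1/(4.47×4π×0.263²) = 0.2574 K/W
R_total = 3.393 K/W
Q = ΔT/R_total = 266/3.393

Q ≈ 78.4 W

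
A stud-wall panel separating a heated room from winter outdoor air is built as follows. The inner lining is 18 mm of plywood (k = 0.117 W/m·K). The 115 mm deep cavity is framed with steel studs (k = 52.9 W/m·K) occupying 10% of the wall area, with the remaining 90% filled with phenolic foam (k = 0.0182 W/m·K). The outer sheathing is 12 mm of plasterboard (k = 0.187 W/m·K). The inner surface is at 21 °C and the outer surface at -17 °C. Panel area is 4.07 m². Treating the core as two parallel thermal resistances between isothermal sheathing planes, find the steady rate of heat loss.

Q ≈ 645 W

Sheathing layers in series; stud and cavity paths in parallel between them.
R_inner = 0.018/(0.117×4.07) = 0.0378 K/W
R_stud  = 0.115/(52.9×0.1×4.07) = 0.005341 K/W
R_cav   = 0.115/(0.0182×0.9×4.07) = 1.725 K/W
1/R_core = 1/R_stud + 1/R_cav → R_core = 0.005325 K/W
R_outer = 0.012/(0.187×4.07) = 0.01577 K/W
R_total = 0.05889 K/W
Q = ΔT/R_total = 38/0.05889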